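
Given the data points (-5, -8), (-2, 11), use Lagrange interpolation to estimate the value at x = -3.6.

Lagrange interpolation formula:
P(x) = Σ yᵢ × Lᵢ(x)
where Lᵢ(x) = Π_{j≠i} (x - xⱼ)/(xᵢ - xⱼ)

L_0(-3.6) = (-3.6 - (-2))/(-5 - (-2)) = 0.533333
L_1(-3.6) = (-3.6 - (-5))/(-2 - (-5)) = 0.466667

P(-3.6) = (-8)×L_0(-3.6) + 11×L_1(-3.6)
P(-3.6) = 0.866667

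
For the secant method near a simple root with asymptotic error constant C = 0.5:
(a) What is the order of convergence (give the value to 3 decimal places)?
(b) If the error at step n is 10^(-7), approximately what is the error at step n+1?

(a) Secant method has superlinear convergence with order φ = (1+√5)/2 ≈ 1.618.
    This means |e_{n+1}| ≈ C|e_n|^1.618.

(b) With |e_n| = 10^(-7) and C = 0.5:
    |e_{n+1}| ≈ 0.5 × (10^(-7))^1.618 = 0.5 × 10^(-11.33)

(a) ≈ 1.618 (golden ratio); (b) |e_{n+1}| ≈ 2.359e-12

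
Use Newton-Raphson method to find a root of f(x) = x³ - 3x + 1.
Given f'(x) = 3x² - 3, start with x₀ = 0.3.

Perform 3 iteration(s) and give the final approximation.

f(x) = x³ - 3x + 1
f'(x) = 3x² - 3
x₀ = 0.3

Newton-Raphson formula: x_{n+1} = x_n - f(x_n)/f'(x_n)

Iteration 1:
  f(0.300000) = 0.127000
  f'(0.300000) = -2.730000
  x_1 = 0.300000 - 0.127000/(-2.730000) = 0.346520
Iteration 2:
  f(0.346520) = 0.002048
  f'(0.346520) = -2.639771
  x_2 = 0.346520 - 0.002048/(-2.639771) = 0.347296
Iteration 3:
  f(0.347296) = 0.000001
  f'(0.347296) = -2.638156
  x_3 = 0.347296 - 0.000001/(-2.638156) = 0.347296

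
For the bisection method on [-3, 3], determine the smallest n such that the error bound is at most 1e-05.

We need (b-a)/2^n ≤ 1e-05
(3 - (-3))/2^n ≤ 1e-05
6/2^n ≤ 1e-05
2^n ≥ 600000
n ≥ log₂(600000) = 19.19
n ≥ 20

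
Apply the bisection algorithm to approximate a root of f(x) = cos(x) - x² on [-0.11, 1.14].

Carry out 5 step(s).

f(x) = cos(x) - x²
Initial interval: [-0.11, 1.14]

Iteration 1:
  c_1 = (-0.110000 + 1.140000)/2 = 0.515000
  f(c_1) = f(0.515000) = 0.605068
  f(a) × f(c) ≥ 0, new interval: [0.515000, 1.140000]
Iteration 2:
  c_2 = (0.515000 + 1.140000)/2 = 0.827500
  f(c_2) = f(0.827500) = -0.008038
  f(a) × f(c) < 0, new interval: [0.515000, 0.827500]
Iteration 3:
  c_3 = (0.515000 + 0.827500)/2 = 0.671250
  f(c_3) = f(0.671250) = 0.332468
  f(a) × f(c) ≥ 0, new interval: [0.671250, 0.827500]
Iteration 4:
  c_4 = (0.671250 + 0.827500)/2 = 0.749375
  f(c_4) = f(0.749375) = 0.170552
  f(a) × f(c) ≥ 0, new interval: [0.749375, 0.827500]
Iteration 5:
  c_5 = (0.749375 + 0.827500)/2 = 0.788437
  f(c_5) = f(0.788437) = 0.083321
  f(a) × f(c) ≥ 0, new interval: [0.788437, 0.827500]

After 5 iteration(s), the approximation is c_5 = 0.788437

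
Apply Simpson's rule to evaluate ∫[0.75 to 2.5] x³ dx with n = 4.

f(x) = x³
a = 0.75, b = 2.5, n = 4
h = (b - a)/n = 0.437500

Simpson's rule: (h/3)[f(x₀) + 4f(x₁) + 2f(x₂) + ... + f(xₙ)]

x_0 = 0.7500, f(x_0) = 0.421875, coefficient = 1
x_1 = 1.1875, f(x_1) = 1.674561, coefficient = 4
x_2 = 1.6250, f(x_2) = 4.291016, coefficient = 2
x_3 = 2.0625, f(x_3) = 8.773682, coefficient = 4
x_4 = 2.5000, f(x_4) = 15.625000, coefficient = 1

I ≈ (0.437500/3) × 66.421875 = 9.686523
Exact value: 9.686523
Error: 0.000000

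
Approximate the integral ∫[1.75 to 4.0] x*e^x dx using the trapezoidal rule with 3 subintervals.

f(x) = x*e^x
a = 1.75, b = 4.0, n = 3
h = (b - a)/n = 0.750000

Trapezoidal rule: (h/2)[f(x₀) + 2f(x₁) + 2f(x₂) + ... + f(xₙ)]

x_0 = 1.7500, f(x_0) = 10.070555, coefficient = 1
x_1 = 2.5000, f(x_1) = 30.456235, coefficient = 2
x_2 = 3.2500, f(x_2) = 83.818605, coefficient = 2
x_3 = 4.0000, f(x_3) = 218.392600, coefficient = 1

I ≈ (0.750000/2) × 457.012834 = 171.379813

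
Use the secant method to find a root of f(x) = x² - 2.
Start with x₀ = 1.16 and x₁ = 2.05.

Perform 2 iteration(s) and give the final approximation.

f(x) = x² - 2
x₀ = 1.16, x₁ = 2.05

Secant formula: x_{n+1} = x_n - f(x_n)(x_n - x_{n-1})/(f(x_n) - f(x_{n-1}))

Iteration 1:
  f(1.160000) = -0.654400
  f(2.050000) = 2.202500
  x_2 = 2.050000 - 2.202500×(2.050000 - 1.160000)/(2.202500 - (-0.654400))
       = 1.363863
Iteration 2:
  f(2.050000) = 2.202500
  f(1.363863) = -0.139878
  x_3 = 1.363863 - (-0.139878)×(1.363863 - 2.050000)/(-0.139878 - 2.202500)
       = 1.404836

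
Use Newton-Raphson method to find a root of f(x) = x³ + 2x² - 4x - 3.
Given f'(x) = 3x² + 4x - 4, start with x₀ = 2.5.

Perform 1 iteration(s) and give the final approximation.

f(x) = x³ + 2x² - 4x - 3
f'(x) = 3x² + 4x - 4
x₀ = 2.5

Newton-Raphson formula: x_{n+1} = x_n - f(x_n)/f'(x_n)

Iteration 1:
  f(2.500000) = 15.125000
  f'(2.500000) = 24.750000
  x_1 = 2.500000 - 15.125000/24.750000 = 1.888889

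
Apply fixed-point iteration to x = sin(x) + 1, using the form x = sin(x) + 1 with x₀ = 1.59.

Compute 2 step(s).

Equation: x = sin(x) + 1
Fixed-point form: x = sin(x) + 1
x₀ = 1.59

x_1 = g(1.590000) = 1.999816
x_2 = g(1.999816) = 1.909374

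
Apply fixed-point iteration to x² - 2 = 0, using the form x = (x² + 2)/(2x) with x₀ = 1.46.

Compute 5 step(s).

Equation: x² - 2 = 0
Fixed-point form: x = (x² + 2)/(2x)
x₀ = 1.46

x_1 = g(1.460000) = 1.414932
x_2 = g(1.414932) = 1.414214
x_3 = g(1.414214) = 1.414214
x_4 = g(1.414214) = 1.414214
x_5 = g(1.414214) = 1.414214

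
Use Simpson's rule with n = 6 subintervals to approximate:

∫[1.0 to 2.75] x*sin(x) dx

f(x) = x*sin(x)
a = 1.0, b = 2.75, n = 6
h = (b - a)/n = 0.291667

Simpson's rule: (h/3)[f(x₀) + 4f(x₁) + 2f(x₂) + ... + f(xₙ)]

x_0 = 1.0000, f(x_0) = 0.841471, coefficient = 1
x_1 = 1.2917, f(x_1) = 1.241673, coefficient = 4
x_2 = 1.5833, f(x_2) = 1.583209, coefficient = 2
x_3 = 1.8750, f(x_3) = 1.788911, coefficient = 4
x_4 = 2.1667, f(x_4) = 1.793264, coefficient = 2
x_5 = 2.4583, f(x_5) = 1.552005, coefficient = 4
x_6 = 2.7500, f(x_6) = 1.049568, coefficient = 1

I ≈ (0.291667/3) × 26.974342 = 2.622505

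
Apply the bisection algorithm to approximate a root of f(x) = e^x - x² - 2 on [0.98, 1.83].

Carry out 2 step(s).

f(x) = e^x - x² - 2
Initial interval: [0.98, 1.83]

Iteration 1:
  c_1 = (0.980000 + 1.830000)/2 = 1.405000
  f(c_1) = f(1.405000) = 0.101502
  f(a) × f(c) < 0, new interval: [0.980000, 1.405000]
Iteration 2:
  c_2 = (0.980000 + 1.405000)/2 = 1.192500
  f(c_2) = f(1.192500) = -0.126747
  f(a) × f(c) ≥ 0, new interval: [1.192500, 1.405000]

After 2 iteration(s), the approximation is c_2 = 1.192500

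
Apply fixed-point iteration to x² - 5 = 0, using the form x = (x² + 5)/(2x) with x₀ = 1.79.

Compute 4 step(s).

Equation: x² - 5 = 0
Fixed-point form: x = (x² + 5)/(2x)
x₀ = 1.79

x_1 = g(1.790000) = 2.291648
x_2 = g(2.291648) = 2.236742
x_3 = g(2.236742) = 2.236068
x_4 = g(2.236068) = 2.236068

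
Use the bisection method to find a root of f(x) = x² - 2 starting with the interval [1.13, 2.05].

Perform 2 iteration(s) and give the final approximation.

f(x) = x² - 2
Initial interval: [1.13, 2.05]

Iteration 1:
  c_1 = (1.130000 + 2.050000)/2 = 1.590000
  f(c_1) = f(1.590000) = 0.528100
  f(a) × f(c) < 0, new interval: [1.130000, 1.590000]
Iteration 2:
  c_2 = (1.130000 + 1.590000)/2 = 1.360000
  f(c_2) = f(1.360000) = -0.150400
  f(a) × f(c) ≥ 0, new interval: [1.360000, 1.590000]

After 2 iteration(s), the approximation is c_2 = 1.360000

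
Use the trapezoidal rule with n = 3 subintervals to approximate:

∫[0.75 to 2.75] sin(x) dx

f(x) = sin(x)
a = 0.75, b = 2.75, n = 3
h = (b - a)/n = 0.666667

Trapezoidal rule: (h/2)[f(x₀) + 2f(x₁) + 2f(x₂) + ... + f(xₙ)]

x_0 = 0.7500, f(x_0) = 0.681639, coefficient = 1
x_1 = 1.4167, f(x_1) = 0.988146, coefficient = 2
x_2 = 2.0833, f(x_2) = 0.871503, coefficient = 2
x_3 = 2.7500, f(x_3) = 0.381661, coefficient = 1

I ≈ (0.666667/2) × 4.782597 = 1.594199
Exact value: 1.655991
Error: 0.061792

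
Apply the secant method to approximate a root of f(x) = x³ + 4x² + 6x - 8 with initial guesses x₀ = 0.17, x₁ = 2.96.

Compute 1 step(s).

f(x) = x³ + 4x² + 6x - 8
x₀ = 0.17, x₁ = 2.96

Secant formula: x_{n+1} = x_n - f(x_n)(x_n - x_{n-1})/(f(x_n) - f(x_{n-1}))

Iteration 1:
  f(0.170000) = -6.859487
  f(2.960000) = 70.740736
  x_2 = 2.960000 - 70.740736×(2.960000 - 0.170000)/(70.740736 - (-6.859487))
       = 0.416623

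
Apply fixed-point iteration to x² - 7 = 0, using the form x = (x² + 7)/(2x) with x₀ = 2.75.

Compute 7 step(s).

Equation: x² - 7 = 0
Fixed-point form: x = (x² + 7)/(2x)
x₀ = 2.75

x_1 = g(2.750000) = 2.647727
x_2 = g(2.647727) = 2.645752
x_3 = g(2.645752) = 2.645751
x_4 = g(2.645751) = 2.645751
x_5 = g(2.645751) = 2.645751
x_6 = g(2.645751) = 2.645751
x_7 = g(2.645751) = 2.645751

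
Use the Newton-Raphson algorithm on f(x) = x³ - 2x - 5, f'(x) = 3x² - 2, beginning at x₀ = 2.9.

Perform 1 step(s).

f(x) = x³ - 2x - 5
f'(x) = 3x² - 2
x₀ = 2.9

Newton-Raphson formula: x_{n+1} = x_n - f(x_n)/f'(x_n)

Iteration 1:
  f(2.900000) = 13.589000
  f'(2.900000) = 23.230000
  x_1 = 2.900000 - 13.589000/23.230000 = 2.315024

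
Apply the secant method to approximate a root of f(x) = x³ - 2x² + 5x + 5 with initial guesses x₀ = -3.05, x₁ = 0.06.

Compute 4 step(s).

f(x) = x³ - 2x² + 5x + 5
x₀ = -3.05, x₁ = 0.06

Secant formula: x_{n+1} = x_n - f(x_n)(x_n - x_{n-1})/(f(x_n) - f(x_{n-1}))

Iteration 1:
  f(-3.050000) = -57.227625
  f(0.060000) = 5.293016
  x_2 = 0.060000 - 5.293016×(0.060000 - (-3.050000))/(5.293016 - (-57.227625))
       = -0.203294
Iteration 2:
  f(0.060000) = 5.293016
  f(-0.203294) = 3.892474
  x_3 = -0.203294 - 3.892474×(-0.203294 - 0.060000)/(3.892474 - 5.293016)
       = -0.935055
Iteration 3:
  f(-0.203294) = 3.892474
  f(-0.935055) = -2.241480
  x_4 = -0.935055 - (-2.241480)×(-0.935055 - (-0.203294))/(-2.241480 - 3.892474)
       = -0.667654
Iteration 4:
  f(-0.935055) = -2.241480
  f(-0.667654) = 0.472594
  x_5 = -0.667654 - 0.472594×(-0.667654 - (-0.935055))/(0.472594 - (-2.241480))
       = -0.714216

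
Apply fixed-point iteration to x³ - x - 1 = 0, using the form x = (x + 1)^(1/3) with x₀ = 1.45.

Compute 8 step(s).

Equation: x³ - x - 1 = 0
Fixed-point form: x = (x + 1)^(1/3)
x₀ = 1.45

x_1 = g(1.450000) = 1.348100
x_2 = g(1.348100) = 1.329144
x_3 = g(1.329144) = 1.325558
x_4 = g(1.325558) = 1.324878
x_5 = g(1.324878) = 1.324748
x_6 = g(1.324748) = 1.324724
x_7 = g(1.324724) = 1.324719
x_8 = g(1.324719) = 1.324718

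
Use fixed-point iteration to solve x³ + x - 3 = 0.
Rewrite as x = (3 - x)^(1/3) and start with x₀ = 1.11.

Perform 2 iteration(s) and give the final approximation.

Equation: x³ + x - 3 = 0
Fixed-point form: x = (3 - x)^(1/3)
x₀ = 1.11

x_1 = g(1.110000) = 1.236386
x_2 = g(1.236386) = 1.208188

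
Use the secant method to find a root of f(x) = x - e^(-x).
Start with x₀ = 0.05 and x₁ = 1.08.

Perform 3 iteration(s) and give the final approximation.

f(x) = x - e^(-x)
x₀ = 0.05, x₁ = 1.08

Secant formula: x_{n+1} = x_n - f(x_n)(x_n - x_{n-1})/(f(x_n) - f(x_{n-1}))

Iteration 1:
  f(0.050000) = -0.901229
  f(1.080000) = 0.740404
  x_2 = 1.080000 - 0.740404×(1.080000 - 0.050000)/(0.740404 - (-0.901229))
       = 0.615453
Iteration 2:
  f(1.080000) = 0.740404
  f(0.615453) = 0.075056
  x_3 = 0.615453 - 0.075056×(0.615453 - 1.080000)/(0.075056 - 0.740404)
       = 0.563048
Iteration 3:
  f(0.615453) = 0.075056
  f(0.563048) = -0.006423
  x_4 = 0.563048 - (-0.006423)×(0.563048 - 0.615453)/(-0.006423 - 0.075056)
       = 0.567179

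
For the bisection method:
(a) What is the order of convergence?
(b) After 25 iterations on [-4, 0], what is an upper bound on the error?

(a) Bisection has linear (order 1) convergence; the error is halved each step.

(b) Error bound = (b-a)/2^n = (0 - (-4))/2^{25}
    = 4/2^{25}

(a) 1 (linear); (b) error ≤ 1.19e-07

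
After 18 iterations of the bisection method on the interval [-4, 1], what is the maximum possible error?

Bisection error bound: |error| ≤ (b-a)/2^n
|error| ≤ (1 - (-4))/2^18 = 5/2^18
|error| ≤ 0.0000190735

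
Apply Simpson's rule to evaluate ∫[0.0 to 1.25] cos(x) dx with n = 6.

f(x) = cos(x)
a = 0.0, b = 1.25, n = 6
h = (b - a)/n = 0.208333

Simpson's rule: (h/3)[f(x₀) + 4f(x₁) + 2f(x₂) + ... + f(xₙ)]

x_0 = 0.0000, f(x_0) = 1.000000, coefficient = 1
x_1 = 0.2083, f(x_1) = 0.978377, coefficient = 4
x_2 = 0.4167, f(x_2) = 0.914443, coefficient = 2
x_3 = 0.6250, f(x_3) = 0.810963, coefficient = 4
x_4 = 0.8333, f(x_4) = 0.672412, coefficient = 2
x_5 = 1.0417, f(x_5) = 0.504782, coefficient = 4
x_6 = 1.2500, f(x_6) = 0.315322, coefficient = 1

I ≈ (0.208333/3) × 13.665522 = 0.948995
Exact value: 0.948985
Error: 0.000010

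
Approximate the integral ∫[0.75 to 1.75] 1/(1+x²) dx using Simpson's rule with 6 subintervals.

f(x) = 1/(1+x²)
a = 0.75, b = 1.75, n = 6
h = (b - a)/n = 0.166667

Simpson's rule: (h/3)[f(x₀) + 4f(x₁) + 2f(x₂) + ... + f(xₙ)]

x_0 = 0.7500, f(x_0) = 0.640000, coefficient = 1
x_1 = 0.9167, f(x_1) = 0.543396, coefficient = 4
x_2 = 1.0833, f(x_2) = 0.460064, coefficient = 2
x_3 = 1.2500, f(x_3) = 0.390244, coefficient = 4
x_4 = 1.4167, f(x_4) = 0.332564, coefficient = 2
x_5 = 1.5833, f(x_5) = 0.285149, coefficient = 4
x_6 = 1.7500, f(x_6) = 0.246154, coefficient = 1

I ≈ (0.166667/3) × 7.346563 = 0.408142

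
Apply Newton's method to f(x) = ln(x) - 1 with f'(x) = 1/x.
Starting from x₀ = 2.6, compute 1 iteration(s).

f(x) = ln(x) - 1
f'(x) = 1/x
x₀ = 2.6

Newton-Raphson formula: x_{n+1} = x_n - f(x_n)/f'(x_n)

Iteration 1:
  f(2.600000) = -0.044489
  f'(2.600000) = 0.384615
  x_1 = 2.600000 - (-0.044489)/0.384615 = 2.715670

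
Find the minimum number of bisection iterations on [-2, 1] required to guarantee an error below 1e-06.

We need (b-a)/2^n ≤ 1e-06
(1 - (-2))/2^n ≤ 1e-06
3/2^n ≤ 1e-06
2^n ≥ 3000000
n ≥ log₂(3000000) = 21.52
n ≥ 22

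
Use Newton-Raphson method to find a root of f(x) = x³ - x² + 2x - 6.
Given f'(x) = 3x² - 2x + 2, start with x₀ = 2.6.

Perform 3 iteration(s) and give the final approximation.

f(x) = x³ - x² + 2x - 6
f'(x) = 3x² - 2x + 2
x₀ = 2.6

Newton-Raphson formula: x_{n+1} = x_n - f(x_n)/f'(x_n)

Iteration 1:
  f(2.600000) = 10.016000
  f'(2.600000) = 17.080000
  x_1 = 2.600000 - 10.016000/17.080000 = 2.013583
Iteration 2:
  f(2.013583) = 2.136756
  f'(2.013583) = 10.136385
  x_2 = 2.013583 - 2.136756/10.136385 = 1.802783
Iteration 3:
  f(1.802783) = 0.214628
  f'(1.802783) = 8.144509
  x_3 = 1.802783 - 0.214628/8.144509 = 1.776430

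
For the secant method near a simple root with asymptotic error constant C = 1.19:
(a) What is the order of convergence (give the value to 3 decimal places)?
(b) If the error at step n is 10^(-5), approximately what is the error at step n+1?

(a) Secant method has superlinear convergence with order φ = (1+√5)/2 ≈ 1.618.
    This means |e_{n+1}| ≈ C|e_n|^1.618.

(b) With |e_n| = 10^(-5) and C = 1.19:
    |e_{n+1}| ≈ 1.19 × (10^(-5))^1.618 = 1.19 × 10^(-8.09)

(a) ≈ 1.618 (golden ratio); (b) |e_{n+1}| ≈ 9.669e-09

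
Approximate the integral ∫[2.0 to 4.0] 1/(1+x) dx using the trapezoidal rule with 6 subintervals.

f(x) = 1/(1+x)
a = 2.0, b = 4.0, n = 6
h = (b - a)/n = 0.333333

Trapezoidal rule: (h/2)[f(x₀) + 2f(x₁) + 2f(x₂) + ... + f(xₙ)]

x_0 = 2.0000, f(x_0) = 0.333333, coefficient = 1
x_1 = 2.3333, f(x_1) = 0.300000, coefficient = 2
x_2 = 2.6667, f(x_2) = 0.272727, coefficient = 2
x_3 = 3.0000, f(x_3) = 0.250000, coefficient = 2
x_4 = 3.3333, f(x_4) = 0.230769, coefficient = 2
x_5 = 3.6667, f(x_5) = 0.214286, coefficient = 2
x_6 = 4.0000, f(x_6) = 0.200000, coefficient = 1

I ≈ (0.333333/2) × 3.068898 = 0.511483
Exact value: 0.510826
Error: 0.000657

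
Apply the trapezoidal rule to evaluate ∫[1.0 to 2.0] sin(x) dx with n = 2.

f(x) = sin(x)
a = 1.0, b = 2.0, n = 2
h = (b - a)/n = 0.500000

Trapezoidal rule: (h/2)[f(x₀) + 2f(x₁) + 2f(x₂) + ... + f(xₙ)]

x_0 = 1.0000, f(x_0) = 0.841471, coefficient = 1
x_1 = 1.5000, f(x_1) = 0.997495, coefficient = 2
x_2 = 2.0000, f(x_2) = 0.909297, coefficient = 1

I ≈ (0.500000/2) × 3.745758 = 0.936440
Exact value: 0.956449
Error: 0.020010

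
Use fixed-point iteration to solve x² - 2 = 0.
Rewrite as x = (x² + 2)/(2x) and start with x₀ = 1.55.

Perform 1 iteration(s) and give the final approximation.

Equation: x² - 2 = 0
Fixed-point form: x = (x² + 2)/(2x)
x₀ = 1.55

x_1 = g(1.550000) = 1.420161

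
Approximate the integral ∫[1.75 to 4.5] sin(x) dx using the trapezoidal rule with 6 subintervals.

f(x) = sin(x)
a = 1.75, b = 4.5, n = 6
h = (b - a)/n = 0.458333

Trapezoidal rule: (h/2)[f(x₀) + 2f(x₁) + 2f(x₂) + ... + f(xₙ)]

x_0 = 1.7500, f(x_0) = 0.983986, coefficient = 1
x_1 = 2.2083, f(x_1) = 0.803564, coefficient = 2
x_2 = 2.6667, f(x_2) = 0.457273, coefficient = 2
x_3 = 3.1250, f(x_3) = 0.016592, coefficient = 2
x_4 = 3.5833, f(x_4) = -0.427514, coefficient = 2
x_5 = 4.0417, f(x_5) = -0.783373, coefficient = 2
x_6 = 4.5000, f(x_6) = -0.977530, coefficient = 1

I ≈ (0.458333/2) × 0.139540 = 0.031978
Exact value: 0.032550
Error: 0.000572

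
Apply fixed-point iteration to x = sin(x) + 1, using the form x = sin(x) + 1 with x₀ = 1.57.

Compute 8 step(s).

Equation: x = sin(x) + 1
Fixed-point form: x = sin(x) + 1
x₀ = 1.57

x_1 = g(1.570000) = 2.000000
x_2 = g(2.000000) = 1.909298
x_3 = g(1.909298) = 1.943253
x_4 = g(1.943253) = 1.931436
x_5 = g(1.931436) = 1.935671
x_6 = g(1.935671) = 1.934168
x_7 = g(1.934168) = 1.934704
x_8 = g(1.934704) = 1.934513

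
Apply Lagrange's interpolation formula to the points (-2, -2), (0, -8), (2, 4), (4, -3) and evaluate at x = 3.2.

Lagrange interpolation formula:
P(x) = Σ yᵢ × Lᵢ(x)
where Lᵢ(x) = Π_{j≠i} (x - xⱼ)/(xᵢ - xⱼ)

L_0(3.2) = (3.2 - 0)/(-2 - 0) × (3.2 - 2)/(-2 - 2) × (3.2 - 4)/(-2 - 4) = 0.064000
L_1(3.2) = (3.2 - (-2))/(0 - (-2)) × (3.2 - 2)/(0 - 2) × (3.2 - 4)/(0 - 4) = -0.312000
L_2(3.2) = (3.2 - (-2))/(2 - (-2)) × (3.2 - 0)/(2 - 0) × (3.2 - 4)/(2 - 4) = 0.832000
L_3(3.2) = (3.2 - (-2))/(4 - (-2)) × (3.2 - 0)/(4 - 0) × (3.2 - 2)/(4 - 2) = 0.416000

P(3.2) = (-2)×L_0(3.2) + (-8)×L_1(3.2) + 4×L_2(3.2) + (-3)×L_3(3.2)
P(3.2) = 4.448000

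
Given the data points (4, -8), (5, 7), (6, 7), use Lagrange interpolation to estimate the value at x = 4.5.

Lagrange interpolation formula:
P(x) = Σ yᵢ × Lᵢ(x)
where Lᵢ(x) = Π_{j≠i} (x - xⱼ)/(xᵢ - xⱼ)

L_0(4.5) = (4.5 - 5)/(4 - 5) × (4.5 - 6)/(4 - 6) = 0.375000
L_1(4.5) = (4.5 - 4)/(5 - 4) × (4.5 - 6)/(5 - 6) = 0.750000
L_2(4.5) = (4.5 - 4)/(6 - 4) × (4.5 - 5)/(6 - 5) = -0.125000

P(4.5) = (-8)×L_0(4.5) + 7×L_1(4.5) + 7×L_2(4.5)
P(4.5) = 1.375000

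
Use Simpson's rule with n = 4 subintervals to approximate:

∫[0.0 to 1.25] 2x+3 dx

f(x) = 2x+3
a = 0.0, b = 1.25, n = 4
h = (b - a)/n = 0.312500

Simpson's rule: (h/3)[f(x₀) + 4f(x₁) + 2f(x₂) + ... + f(xₙ)]

x_0 = 0.0000, f(x_0) = 3.000000, coefficient = 1
x_1 = 0.3125, f(x_1) = 3.625000, coefficient = 4
x_2 = 0.6250, f(x_2) = 4.250000, coefficient = 2
x_3 = 0.9375, f(x_3) = 4.875000, coefficient = 4
x_4 = 1.2500, f(x_4) = 5.500000, coefficient = 1

I ≈ (0.312500/3) × 51.000000 = 5.312500
Exact value: 5.312500
Error: 0.000000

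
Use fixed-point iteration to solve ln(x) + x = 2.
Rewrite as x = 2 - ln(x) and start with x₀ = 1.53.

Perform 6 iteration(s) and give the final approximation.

Equation: ln(x) + x = 2
Fixed-point form: x = 2 - ln(x)
x₀ = 1.53

x_1 = g(1.530000) = 1.574732
x_2 = g(1.574732) = 1.545915
x_3 = g(1.545915) = 1.564384
x_4 = g(1.564384) = 1.552508
x_5 = g(1.552508) = 1.560128
x_6 = g(1.560128) = 1.555232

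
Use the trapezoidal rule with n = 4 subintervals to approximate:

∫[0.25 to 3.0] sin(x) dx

f(x) = sin(x)
a = 0.25, b = 3.0, n = 4
h = (b - a)/n = 0.687500

Trapezoidal rule: (h/2)[f(x₀) + 2f(x₁) + 2f(x₂) + ... + f(xₙ)]

x_0 = 0.2500, f(x_0) = 0.247404, coefficient = 1
x_1 = 0.9375, f(x_1) = 0.806081, coefficient = 2
x_2 = 1.6250, f(x_2) = 0.998531, coefficient = 2
x_3 = 2.3125, f(x_3) = 0.737319, coefficient = 2
x_4 = 3.0000, f(x_4) = 0.141120, coefficient = 1

I ≈ (0.687500/2) × 5.472386 = 1.881133
Exact value: 1.958905
Error: 0.077772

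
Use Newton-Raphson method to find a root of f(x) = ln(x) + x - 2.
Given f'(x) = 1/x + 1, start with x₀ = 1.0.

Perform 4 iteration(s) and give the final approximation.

f(x) = ln(x) + x - 2
f'(x) = 1/x + 1
x₀ = 1.0

Newton-Raphson formula: x_{n+1} = x_n - f(x_n)/f'(x_n)

Iteration 1:
  f(1.000000) = -1.000000
  f'(1.000000) = 2.000000
  x_1 = 1.000000 - (-1.000000)/2.000000 = 1.500000
Iteration 2:
  f(1.500000) = -0.094535
  f'(1.500000) = 1.666667
  x_2 = 1.500000 - (-0.094535)/1.666667 = 1.556721
Iteration 3:
  f(1.556721) = -0.000697
  f'(1.556721) = 1.642376
  x_3 = 1.556721 - (-0.000697)/1.642376 = 1.557146
Iteration 4:
  f(1.557146) = 0.000000
  f'(1.557146) = 1.642201
  x_4 = 1.557146 - 0.000000/1.642201 = 1.557146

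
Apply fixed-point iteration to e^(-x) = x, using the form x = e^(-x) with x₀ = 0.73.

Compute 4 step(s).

Equation: e^(-x) = x
Fixed-point form: x = e^(-x)
x₀ = 0.73

x_1 = g(0.730000) = 0.481909
x_2 = g(0.481909) = 0.617603
x_3 = g(0.617603) = 0.539235
x_4 = g(0.539235) = 0.583194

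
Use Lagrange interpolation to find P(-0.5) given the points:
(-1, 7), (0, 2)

Lagrange interpolation formula:
P(x) = Σ yᵢ × Lᵢ(x)
where Lᵢ(x) = Π_{j≠i} (x - xⱼ)/(xᵢ - xⱼ)

L_0(-0.5) = (-0.5 - 0)/(-1 - 0) = 0.500000
L_1(-0.5) = (-0.5 - (-1))/(0 - (-1)) = 0.500000

P(-0.5) = 7×L_0(-0.5) + 2×L_1(-0.5)
P(-0.5) = 4.500000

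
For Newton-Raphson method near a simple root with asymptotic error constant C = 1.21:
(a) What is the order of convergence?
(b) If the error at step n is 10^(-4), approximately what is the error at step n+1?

(a) Newton-Raphson has quadratic (order 2) convergence near simple roots.
    This means |e_{n+1}| ≈ C|e_n|².

(b) With |e_n| = 10^(-4) and C = 1.21:
    |e_{n+1}| ≈ 1.21 × (10^(-4))² = 1.21 × 10^(-8)

(a) 2 (quadratic); (b) |e_{n+1}| ≈ 1.210e-08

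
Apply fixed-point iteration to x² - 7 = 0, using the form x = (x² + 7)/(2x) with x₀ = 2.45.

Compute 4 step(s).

Equation: x² - 7 = 0
Fixed-point form: x = (x² + 7)/(2x)
x₀ = 2.45

x_1 = g(2.450000) = 2.653571
x_2 = g(2.653571) = 2.645763
x_3 = g(2.645763) = 2.645751
x_4 = g(2.645751) = 2.645751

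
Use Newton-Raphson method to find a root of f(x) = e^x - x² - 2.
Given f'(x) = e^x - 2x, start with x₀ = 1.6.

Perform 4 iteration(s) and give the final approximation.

f(x) = e^x - x² - 2
f'(x) = e^x - 2x
x₀ = 1.6

Newton-Raphson formula: x_{n+1} = x_n - f(x_n)/f'(x_n)

Iteration 1:
  f(1.600000) = 0.393032
  f'(1.600000) = 1.753032
  x_1 = 1.600000 - 0.393032/1.753032 = 1.375799
Iteration 2:
  f(1.375799) = 0.065415
  f'(1.375799) = 1.206639
  x_2 = 1.375799 - 0.065415/1.206639 = 1.321586
Iteration 3:
  f(1.321586) = 0.002774
  f'(1.321586) = 1.106192
  x_3 = 1.321586 - 0.002774/1.106192 = 1.319079
Iteration 4:
  f(1.319079) = 0.000005
  f'(1.319079) = 1.101817
  x_4 = 1.319079 - 0.000005/1.101817 = 1.319074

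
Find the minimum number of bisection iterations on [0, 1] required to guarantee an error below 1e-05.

We need (b-a)/2^n ≤ 1e-05
(1 - 0)/2^n ≤ 1e-05
1/2^n ≤ 1e-05
2^n ≥ 100000
n ≥ log₂(100000) = 16.61
n ≥ 17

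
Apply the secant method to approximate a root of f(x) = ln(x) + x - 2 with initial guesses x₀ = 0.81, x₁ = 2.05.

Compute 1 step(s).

f(x) = ln(x) + x - 2
x₀ = 0.81, x₁ = 2.05

Secant formula: x_{n+1} = x_n - f(x_n)(x_n - x_{n-1})/(f(x_n) - f(x_{n-1}))

Iteration 1:
  f(0.810000) = -1.400721
  f(2.050000) = 0.767840
  x_2 = 2.050000 - 0.767840×(2.050000 - 0.810000)/(0.767840 - (-1.400721))
       = 1.610943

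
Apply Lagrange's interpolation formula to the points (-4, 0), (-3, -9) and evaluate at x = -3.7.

Lagrange interpolation formula:
P(x) = Σ yᵢ × Lᵢ(x)
where Lᵢ(x) = Π_{j≠i} (x - xⱼ)/(xᵢ - xⱼ)

L_0(-3.7) = (-3.7 - (-3))/(-4 - (-3)) = 0.700000
L_1(-3.7) = (-3.7 - (-4))/(-3 - (-4)) = 0.300000

P(-3.7) = 0×L_0(-3.7) + (-9)×L_1(-3.7)
P(-3.7) = -2.700000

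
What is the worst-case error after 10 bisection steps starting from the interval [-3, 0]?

Bisection error bound: |error| ≤ (b-a)/2^n
|error| ≤ (0 - (-3))/2^10 = 3/2^10
|error| ≤ 0.0029296875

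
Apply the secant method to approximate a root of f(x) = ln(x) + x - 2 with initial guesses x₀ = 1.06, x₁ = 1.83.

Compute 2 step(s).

f(x) = ln(x) + x - 2
x₀ = 1.06, x₁ = 1.83

Secant formula: x_{n+1} = x_n - f(x_n)(x_n - x_{n-1})/(f(x_n) - f(x_{n-1}))

Iteration 1:
  f(1.060000) = -0.881731
  f(1.830000) = 0.434316
  x_2 = 1.830000 - 0.434316×(1.830000 - 1.060000)/(0.434316 - (-0.881731))
       = 1.575888
Iteration 2:
  f(1.830000) = 0.434316
  f(1.575888) = 0.030707
  x_3 = 1.575888 - 0.030707×(1.575888 - 1.830000)/(0.030707 - 0.434316)
       = 1.556555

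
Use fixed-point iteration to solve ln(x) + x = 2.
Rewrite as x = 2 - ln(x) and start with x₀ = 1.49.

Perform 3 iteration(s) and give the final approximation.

Equation: ln(x) + x = 2
Fixed-point form: x = 2 - ln(x)
x₀ = 1.49

x_1 = g(1.490000) = 1.601224
x_2 = g(1.601224) = 1.529232
x_3 = g(1.529232) = 1.575235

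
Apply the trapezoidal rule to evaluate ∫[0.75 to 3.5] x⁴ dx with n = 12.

f(x) = x⁴
a = 0.75, b = 3.5, n = 12
h = (b - a)/n = 0.229167

Trapezoidal rule: (h/2)[f(x₀) + 2f(x₁) + 2f(x₂) + ... + f(xₙ)]

x_0 = 0.7500, f(x_0) = 0.316406, coefficient = 1
x_1 = 0.9792, f(x_1) = 0.919235, coefficient = 2
x_2 = 1.2083, f(x_2) = 2.131803, coefficient = 2
x_3 = 1.4375, f(x_3) = 4.270035, coefficient = 2
x_4 = 1.6667, f(x_4) = 7.716049, coefficient = 2
x_5 = 1.8958, f(x_5) = 12.918159, coefficient = 2
x_6 = 2.1250, f(x_6) = 20.390869, coefficient = 2
x_7 = 2.3542, f(x_7) = 30.714880, coefficient = 2
x_8 = 2.5833, f(x_8) = 44.537085, coefficient = 2
x_9 = 2.8125, f(x_9) = 62.570572, coefficient = 2
x_10 = 3.0417, f(x_10) = 85.594621, coefficient = 2
x_11 = 3.2708, f(x_11) = 114.454708, coefficient = 2
x_12 = 3.5000, f(x_12) = 150.062500, coefficient = 1

I ≈ (0.229167/2) × 922.814938 = 105.739212
Exact value: 104.996289
Error: 0.742923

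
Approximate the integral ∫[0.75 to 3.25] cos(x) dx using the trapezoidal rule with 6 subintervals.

f(x) = cos(x)
a = 0.75, b = 3.25, n = 6
h = (b - a)/n = 0.416667

Trapezoidal rule: (h/2)[f(x₀) + 2f(x₁) + 2f(x₂) + ... + f(xₙ)]

x_0 = 0.7500, f(x_0) = 0.731689, coefficient = 1
x_1 = 1.1667, f(x_1) = 0.393219, coefficient = 2
x_2 = 1.5833, f(x_2) = -0.012537, coefficient = 2
x_3 = 2.0000, f(x_3) = -0.416147, coefficient = 2
x_4 = 2.4167, f(x_4) = -0.748549, coefficient = 2
x_5 = 2.8333, f(x_5) = -0.952863, coefficient = 2
x_6 = 3.2500, f(x_6) = -0.994130, coefficient = 1

I ≈ (0.416667/2) × -3.736194 = -0.778374
Exact value: -0.789834
Error: 0.011460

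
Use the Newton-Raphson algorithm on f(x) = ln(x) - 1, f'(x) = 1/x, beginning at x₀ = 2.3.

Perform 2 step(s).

f(x) = ln(x) - 1
f'(x) = 1/x
x₀ = 2.3

Newton-Raphson formula: x_{n+1} = x_n - f(x_n)/f'(x_n)

Iteration 1:
  f(2.300000) = -0.167091
  f'(2.300000) = 0.434783
  x_1 = 2.300000 - (-0.167091)/0.434783 = 2.684309
Iteration 2:
  f(2.684309) = -0.012577
  f'(2.684309) = 0.372535
  x_2 = 2.684309 - (-0.012577)/0.372535 = 2.718069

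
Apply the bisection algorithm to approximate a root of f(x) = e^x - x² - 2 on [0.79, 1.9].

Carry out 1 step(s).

f(x) = e^x - x² - 2
Initial interval: [0.79, 1.9]

Iteration 1:
  c_1 = (0.790000 + 1.900000)/2 = 1.345000
  f(c_1) = f(1.345000) = 0.029162
  f(a) × f(c) < 0, new interval: [0.790000, 1.345000]

After 1 iteration(s), the approximation is c_1 = 1.345000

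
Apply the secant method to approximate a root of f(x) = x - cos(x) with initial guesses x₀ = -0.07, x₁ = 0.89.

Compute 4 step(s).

f(x) = x - cos(x)
x₀ = -0.07, x₁ = 0.89

Secant formula: x_{n+1} = x_n - f(x_n)(x_n - x_{n-1})/(f(x_n) - f(x_{n-1}))

Iteration 1:
  f(-0.070000) = -1.067551
  f(0.890000) = 0.260588
  x_2 = 0.890000 - 0.260588×(0.890000 - (-0.070000))/(0.260588 - (-1.067551))
       = 0.701643
Iteration 2:
  f(0.890000) = 0.260588
  f(0.701643) = -0.062140
  x_3 = 0.701643 - (-0.062140)×(0.701643 - 0.890000)/(-0.062140 - 0.260588)
       = 0.737910
Iteration 3:
  f(0.701643) = -0.062140
  f(0.737910) = -0.001966
  x_4 = 0.737910 - (-0.001966)×(0.737910 - 0.701643)/(-0.001966 - (-0.062140))
       = 0.739095
Iteration 4:
  f(0.737910) = -0.001966
  f(0.739095) = 0.000017
  x_5 = 0.739095 - 0.000017×(0.739095 - 0.737910)/(0.000017 - (-0.001966))
       = 0.739085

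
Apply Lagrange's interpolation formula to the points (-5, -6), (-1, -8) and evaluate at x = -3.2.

Lagrange interpolation formula:
P(x) = Σ yᵢ × Lᵢ(x)
where Lᵢ(x) = Π_{j≠i} (x - xⱼ)/(xᵢ - xⱼ)

L_0(-3.2) = (-3.2 - (-1))/(-5 - (-1)) = 0.550000
L_1(-3.2) = (-3.2 - (-5))/(-1 - (-5)) = 0.450000

P(-3.2) = (-6)×L_0(-3.2) + (-8)×L_1(-3.2)
P(-3.2) = -6.900000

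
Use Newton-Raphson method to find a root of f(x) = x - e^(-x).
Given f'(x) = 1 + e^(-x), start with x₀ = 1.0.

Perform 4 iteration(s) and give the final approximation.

f(x) = x - e^(-x)
f'(x) = 1 + e^(-x)
x₀ = 1.0

Newton-Raphson formula: x_{n+1} = x_n - f(x_n)/f'(x_n)

Iteration 1:
  f(1.000000) = 0.632121
  f'(1.000000) = 1.367879
  x_1 = 1.000000 - 0.632121/1.367879 = 0.537883
Iteration 2:
  f(0.537883) = -0.046100
  f'(0.537883) = 1.583983
  x_2 = 0.537883 - (-0.046100)/1.583983 = 0.566987
Iteration 3:
  f(0.566987) = -0.000245
  f'(0.566987) = 1.567232
  x_3 = 0.566987 - (-0.000245)/1.567232 = 0.567143
Iteration 4:
  f(0.567143) = 0.000000
  f'(0.567143) = 1.567143
  x_4 = 0.567143 - 0.000000/1.567143 = 0.567143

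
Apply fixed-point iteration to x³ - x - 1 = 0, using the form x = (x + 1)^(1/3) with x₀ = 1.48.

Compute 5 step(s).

Equation: x³ - x - 1 = 0
Fixed-point form: x = (x + 1)^(1/3)
x₀ = 1.48

x_1 = g(1.480000) = 1.353580
x_2 = g(1.353580) = 1.330178
x_3 = g(1.330178) = 1.325754
x_4 = g(1.325754) = 1.324915
x_5 = g(1.324915) = 1.324755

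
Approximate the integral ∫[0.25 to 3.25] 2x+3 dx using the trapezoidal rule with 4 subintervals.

f(x) = 2x+3
a = 0.25, b = 3.25, n = 4
h = (b - a)/n = 0.750000

Trapezoidal rule: (h/2)[f(x₀) + 2f(x₁) + 2f(x₂) + ... + f(xₙ)]

x_0 = 0.2500, f(x_0) = 3.500000, coefficient = 1
x_1 = 1.0000, f(x_1) = 5.000000, coefficient = 2
x_2 = 1.7500, f(x_2) = 6.500000, coefficient = 2
x_3 = 2.5000, f(x_3) = 8.000000, coefficient = 2
x_4 = 3.2500, f(x_4) = 9.500000, coefficient = 1

I ≈ (0.750000/2) × 52.000000 = 19.500000
Exact value: 19.500000
Error: 0.000000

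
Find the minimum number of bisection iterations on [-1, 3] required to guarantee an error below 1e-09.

We need (b-a)/2^n ≤ 1e-09
(3 - (-1))/2^n ≤ 1e-09
4/2^n ≤ 1e-09
2^n ≥ 4000000000
n ≥ log₂(4000000000) = 31.90
n ≥ 32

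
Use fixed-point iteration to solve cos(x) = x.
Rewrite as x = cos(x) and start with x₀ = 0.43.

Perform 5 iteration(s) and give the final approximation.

Equation: cos(x) = x
Fixed-point form: x = cos(x)
x₀ = 0.43

x_1 = g(0.430000) = 0.908966
x_2 = g(0.908966) = 0.614562
x_3 = g(0.614562) = 0.817026
x_4 = g(0.817026) = 0.684393
x_5 = g(0.684393) = 0.774803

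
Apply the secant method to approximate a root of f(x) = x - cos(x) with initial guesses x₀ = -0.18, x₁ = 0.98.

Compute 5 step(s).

f(x) = x - cos(x)
x₀ = -0.18, x₁ = 0.98

Secant formula: x_{n+1} = x_n - f(x_n)(x_n - x_{n-1})/(f(x_n) - f(x_{n-1}))

Iteration 1:
  f(-0.180000) = -1.163844
  f(0.980000) = 0.422977
  x_2 = 0.980000 - 0.422977×(0.980000 - (-0.180000))/(0.422977 - (-1.163844))
       = 0.670794
Iteration 2:
  f(0.980000) = 0.422977
  f(0.670794) = -0.112534
  x_3 = 0.670794 - (-0.112534)×(0.670794 - 0.980000)/(-0.112534 - 0.422977)
       = 0.735772
Iteration 3:
  f(0.670794) = -0.112534
  f(0.735772) = -0.005541
  x_4 = 0.735772 - (-0.005541)×(0.735772 - 0.670794)/(-0.005541 - (-0.112534))
       = 0.739137
Iteration 4:
  f(0.735772) = -0.005541
  f(0.739137) = 0.000087
  x_5 = 0.739137 - 0.000087×(0.739137 - 0.735772)/(0.000087 - (-0.005541))
       = 0.739085
Iteration 5:
  f(0.739137) = 0.000087
  f(0.739085) = 0.000000
  x_6 = 0.739085 - 0.000000×(0.739085 - 0.739137)/(0.000000 - 0.000087)
       = 0.739085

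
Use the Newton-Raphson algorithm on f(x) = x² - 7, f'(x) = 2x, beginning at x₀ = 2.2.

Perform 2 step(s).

f(x) = x² - 7
f'(x) = 2x
x₀ = 2.2

Newton-Raphson formula: x_{n+1} = x_n - f(x_n)/f'(x_n)

Iteration 1:
  f(2.200000) = -2.160000
  f'(2.200000) = 4.400000
  x_1 = 2.200000 - (-2.160000)/4.400000 = 2.690909
Iteration 2:
  f(2.690909) = 0.240992
  f'(2.690909) = 5.381818
  x_2 = 2.690909 - 0.240992/5.381818 = 2.646130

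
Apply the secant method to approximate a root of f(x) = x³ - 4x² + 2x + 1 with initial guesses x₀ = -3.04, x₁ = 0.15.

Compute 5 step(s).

f(x) = x³ - 4x² + 2x + 1
x₀ = -3.04, x₁ = 0.15

Secant formula: x_{n+1} = x_n - f(x_n)(x_n - x_{n-1})/(f(x_n) - f(x_{n-1}))

Iteration 1:
  f(-3.040000) = -70.140864
  f(0.150000) = 1.213375
  x_2 = 0.150000 - 1.213375×(0.150000 - (-3.040000))/(1.213375 - (-70.140864))
       = 0.095754
Iteration 2:
  f(0.150000) = 1.213375
  f(0.095754) = 1.155711
  x_3 = 0.095754 - 1.155711×(0.095754 - 0.150000)/(1.155711 - 1.213375)
       = -0.991447
Iteration 3:
  f(0.095754) = 1.155711
  f(-0.991447) = -5.889317
  x_4 = -0.991447 - (-5.889317)×(-0.991447 - 0.095754)/(-5.889317 - 1.155711)
       = -0.082597
Iteration 4:
  f(-0.991447) = -5.889317
  f(-0.082597) = 0.806953
  x_5 = -0.082597 - 0.806953×(-0.082597 - (-0.991447))/(0.806953 - (-5.889317))
       = -0.192121
Iteration 5:
  f(-0.082597) = 0.806953
  f(-0.192121) = 0.461026
  x_6 = -0.192121 - 0.461026×(-0.192121 - (-0.082597))/(0.461026 - 0.806953)
       = -0.338086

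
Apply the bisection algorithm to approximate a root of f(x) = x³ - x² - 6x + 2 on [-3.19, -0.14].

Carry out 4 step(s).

f(x) = x³ - x² - 6x + 2
Initial interval: [-3.19, -0.14]

Iteration 1:
  c_1 = (-3.190000 + (-0.140000))/2 = -1.665000
  f(c_1) = f(-1.665000) = 4.602020
  f(a) × f(c) < 0, new interval: [-3.190000, -1.665000]
Iteration 2:
  c_2 = (-3.190000 + (-1.665000))/2 = -2.427500
  f(c_2) = f(-2.427500) = -3.632422
  f(a) × f(c) ≥ 0, new interval: [-2.427500, -1.665000]
Iteration 3:
  c_3 = (-2.427500 + (-1.665000))/2 = -2.046250
  f(c_3) = f(-2.046250) = 1.522428
  f(a) × f(c) < 0, new interval: [-2.427500, -2.046250]
Iteration 4:
  c_4 = (-2.427500 + (-2.046250))/2 = -2.236875
  f(c_4) = f(-2.236875) = -0.774809
  f(a) × f(c) ≥ 0, new interval: [-2.236875, -2.046250]

After 4 iteration(s), the approximation is c_4 = -2.236875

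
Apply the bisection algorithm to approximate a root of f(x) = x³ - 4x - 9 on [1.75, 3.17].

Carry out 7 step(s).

f(x) = x³ - 4x - 9
Initial interval: [1.75, 3.17]

Iteration 1:
  c_1 = (1.750000 + 3.170000)/2 = 2.460000
  f(c_1) = f(2.460000) = -3.953064
  f(a) × f(c) ≥ 0, new interval: [2.460000, 3.170000]
Iteration 2:
  c_2 = (2.460000 + 3.170000)/2 = 2.815000
  f(c_2) = f(2.815000) = 2.046693
  f(a) × f(c) < 0, new interval: [2.460000, 2.815000]
Iteration 3:
  c_3 = (2.460000 + 2.815000)/2 = 2.637500
  f(c_3) = f(2.637500) = -1.202479
  f(a) × f(c) ≥ 0, new interval: [2.637500, 2.815000]
Iteration 4:
  c_4 = (2.637500 + 2.815000)/2 = 2.726250
  f(c_4) = f(2.726250) = 0.357687
  f(a) × f(c) < 0, new interval: [2.637500, 2.726250]
Iteration 5:
  c_5 = (2.637500 + 2.726250)/2 = 2.681875
  f(c_5) = f(2.681875) = -0.438239
  f(a) × f(c) ≥ 0, new interval: [2.681875, 2.726250]
Iteration 6:
  c_6 = (2.681875 + 2.726250)/2 = 2.704063
  f(c_6) = f(2.704063) = -0.044269
  f(a) × f(c) ≥ 0, new interval: [2.704063, 2.726250]
Iteration 7:
  c_7 = (2.704063 + 2.726250)/2 = 2.715156
  f(c_7) = f(2.715156) = 0.155706
  f(a) × f(c) < 0, new interval: [2.704063, 2.715156]

After 7 iteration(s), the approximation is c_7 = 2.715156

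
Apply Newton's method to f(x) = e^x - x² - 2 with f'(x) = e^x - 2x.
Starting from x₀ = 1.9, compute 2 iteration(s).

f(x) = e^x - x² - 2
f'(x) = e^x - 2x
x₀ = 1.9

Newton-Raphson formula: x_{n+1} = x_n - f(x_n)/f'(x_n)

Iteration 1:
  f(1.900000) = 1.075894
  f'(1.900000) = 2.885894
  x_1 = 1.900000 - 1.075894/2.885894 = 1.527189
Iteration 2:
  f(1.527189) = 0.272906
  f'(1.527189) = 1.550834
  x_2 = 1.527189 - 0.272906/1.550834 = 1.351215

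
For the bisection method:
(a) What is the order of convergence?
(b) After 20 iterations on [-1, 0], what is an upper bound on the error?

(a) Bisection has linear (order 1) convergence; the error is halved each step.

(b) Error bound = (b-a)/2^n = (0 - (-1))/2^{20}
    = 1/2^{20}

(a) 1 (linear); (b) error ≤ 9.54e-07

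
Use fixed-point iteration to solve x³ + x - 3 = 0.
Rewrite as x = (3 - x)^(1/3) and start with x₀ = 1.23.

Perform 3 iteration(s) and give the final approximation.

Equation: x³ + x - 3 = 0
Fixed-point form: x = (3 - x)^(1/3)
x₀ = 1.23

x_1 = g(1.230000) = 1.209645
x_2 = g(1.209645) = 1.214264
x_3 = g(1.214264) = 1.213219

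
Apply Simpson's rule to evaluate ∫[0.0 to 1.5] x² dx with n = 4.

f(x) = x²
a = 0.0, b = 1.5, n = 4
h = (b - a)/n = 0.375000

Simpson's rule: (h/3)[f(x₀) + 4f(x₁) + 2f(x₂) + ... + f(xₙ)]

x_0 = 0.0000, f(x_0) = 0.000000, coefficient = 1
x_1 = 0.3750, f(x_1) = 0.140625, coefficient = 4
x_2 = 0.7500, f(x_2) = 0.562500, coefficient = 2
x_3 = 1.1250, f(x_3) = 1.265625, coefficient = 4
x_4 = 1.5000, f(x_4) = 2.250000, coefficient = 1

I ≈ (0.375000/3) × 9.000000 = 1.125000
Exact value: 1.125000
Error: 0.000000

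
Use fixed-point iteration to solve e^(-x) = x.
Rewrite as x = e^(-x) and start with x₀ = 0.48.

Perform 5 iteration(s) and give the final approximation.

Equation: e^(-x) = x
Fixed-point form: x = e^(-x)
x₀ = 0.48

x_1 = g(0.480000) = 0.618783
x_2 = g(0.618783) = 0.538599
x_3 = g(0.538599) = 0.583565
x_4 = g(0.583565) = 0.557906
x_5 = g(0.557906) = 0.572407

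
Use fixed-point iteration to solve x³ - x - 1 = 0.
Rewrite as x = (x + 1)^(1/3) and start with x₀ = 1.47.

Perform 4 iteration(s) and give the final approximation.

Equation: x³ - x - 1 = 0
Fixed-point form: x = (x + 1)^(1/3)
x₀ = 1.47

x_1 = g(1.470000) = 1.351758
x_2 = g(1.351758) = 1.329834
x_3 = g(1.329834) = 1.325689
x_4 = g(1.325689) = 1.324902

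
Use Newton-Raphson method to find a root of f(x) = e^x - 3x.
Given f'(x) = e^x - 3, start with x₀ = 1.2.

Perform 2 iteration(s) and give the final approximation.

f(x) = e^x - 3x
f'(x) = e^x - 3
x₀ = 1.2

Newton-Raphson formula: x_{n+1} = x_n - f(x_n)/f'(x_n)

Iteration 1:
  f(1.200000) = -0.279883
  f'(1.200000) = 0.320117
  x_1 = 1.200000 - (-0.279883)/0.320117 = 2.074315
Iteration 2:
  f(2.074315) = 1.736148
  f'(2.074315) = 4.959094
  x_2 = 2.074315 - 1.736148/4.959094 = 1.724221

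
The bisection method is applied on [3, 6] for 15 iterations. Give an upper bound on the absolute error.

Bisection error bound: |error| ≤ (b-a)/2^n
|error| ≤ (6 - 3)/2^15 = 3/2^15
|error| ≤ 0.0000915527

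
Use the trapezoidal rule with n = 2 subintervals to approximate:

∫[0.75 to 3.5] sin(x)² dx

f(x) = sin(x)²
a = 0.75, b = 3.5, n = 2
h = (b - a)/n = 1.375000

Trapezoidal rule: (h/2)[f(x₀) + 2f(x₁) + 2f(x₂) + ... + f(xₙ)]

x_0 = 0.7500, f(x_0) = 0.464631, coefficient = 1
x_1 = 2.1250, f(x_1) = 0.723044, coefficient = 2
x_2 = 3.5000, f(x_2) = 0.123049, coefficient = 1

I ≈ (1.375000/2) × 2.033768 = 1.398215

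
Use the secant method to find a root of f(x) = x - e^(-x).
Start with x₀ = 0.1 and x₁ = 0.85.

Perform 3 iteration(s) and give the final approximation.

f(x) = x - e^(-x)
x₀ = 0.1, x₁ = 0.85

Secant formula: x_{n+1} = x_n - f(x_n)(x_n - x_{n-1})/(f(x_n) - f(x_{n-1}))

Iteration 1:
  f(0.100000) = -0.804837
  f(0.850000) = 0.422585
  x_2 = 0.850000 - 0.422585×(0.850000 - 0.100000)/(0.422585 - (-0.804837))
       = 0.591785
Iteration 2:
  f(0.850000) = 0.422585
  f(0.591785) = 0.038446
  x_3 = 0.591785 - 0.038446×(0.591785 - 0.850000)/(0.038446 - 0.422585)
       = 0.565942
Iteration 3:
  f(0.591785) = 0.038446
  f(0.565942) = -0.001883
  x_4 = 0.565942 - (-0.001883)×(0.565942 - 0.591785)/(-0.001883 - 0.038446)
       = 0.567149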